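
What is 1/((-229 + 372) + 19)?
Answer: 1/162 ≈ 0.0061728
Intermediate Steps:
1/((-229 + 372) + 19) = 1/(143 + 19) = 1/162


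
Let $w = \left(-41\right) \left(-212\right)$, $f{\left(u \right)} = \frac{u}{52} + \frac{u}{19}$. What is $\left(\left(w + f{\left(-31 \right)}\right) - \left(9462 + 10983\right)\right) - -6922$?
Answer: $- \frac{4775229}{988} \approx -4833.2$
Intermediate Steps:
$f{\left(u \right)} = \frac{71 u}{988}$ ($f{\left(u \right)} = u \frac{1}{52} + u \frac{1}{19} = \frac{u}{52} + \frac{u}{19} = \frac{71 u}{988}$)
$w = 8692$
$\left(\left(w + f{\left(-31 \right)}\right) - \left(9462 + 10983\right)\right) - -6922 = \left(\left(8692 + \frac{71}{988} \left(-31\right)\right) - \left(9462 + 10983\right)\right) - -6922 = \left(\left(8692 - \frac{2201}{988}\right) - 20445\right) + 6922 = \left(\frac{8585495}{988} - 20445\right) + 6922 = - \frac{11614165}{988} + 6922 = - \frac{4775229}{988}$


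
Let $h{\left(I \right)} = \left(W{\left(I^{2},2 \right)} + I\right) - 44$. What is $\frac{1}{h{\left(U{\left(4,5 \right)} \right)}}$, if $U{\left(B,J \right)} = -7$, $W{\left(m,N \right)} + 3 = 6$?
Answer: $- \frac{1}{48} \approx -0.020833$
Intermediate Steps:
$W{\left(m,N \right)} = 3$ ($W{\left(m,N \right)} = -3 + 6 = 3$)
$h{\left(I \right)} = -41 + I$ ($h{\left(I \right)} = \left(3 + I\right) - 44 = -41 + I$)
$\frac{1}{h{\left(U{\left(4,5 \right)} \right)}} = \frac{1}{-41 - 7} = \frac{1}{-48} = - \frac{1}{48}$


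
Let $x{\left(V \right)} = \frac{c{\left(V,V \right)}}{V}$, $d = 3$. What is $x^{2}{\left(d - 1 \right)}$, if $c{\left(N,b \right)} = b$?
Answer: $1$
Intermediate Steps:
$x{\left(V \right)} = 1$ ($x{\left(V \right)} = \frac{V}{V} = 1$)
$x^{2}{\left(d - 1 \right)} = 1^{2} = 1$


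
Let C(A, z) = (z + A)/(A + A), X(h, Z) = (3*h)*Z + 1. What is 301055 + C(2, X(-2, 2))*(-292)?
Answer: 301712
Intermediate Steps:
X(h, Z) = 1 + 3*Z*h (X(h, Z) = 3*Z*h + 1 = 1 + 3*Z*h)
C(A, z) = (A + z)/(2*A) (C(A, z) = (A + z)/((2*A)) = (A + z)*(1/(2*A)) = (A + z)/(2*A))
301055 + C(2, X(-2, 2))*(-292) = 301055 + ((½)*(2 + (1 + 3*2*(-2)))/2)*(-292) = 301055 + ((½)*(½)*(2 + (1 - 12)))*(-292) = 301055 + ((½)*(½)*(2 - 11))*(-292) = 301055 + ((½)*(½)*(-9))*(-292) = 301055 - 9/4*(-292) = 301055 + 657 = 301712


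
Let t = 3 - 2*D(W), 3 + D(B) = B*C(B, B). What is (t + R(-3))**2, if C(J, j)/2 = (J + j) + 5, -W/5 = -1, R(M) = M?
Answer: 86436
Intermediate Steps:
W = 5 (W = -5*(-1) = 5)
C(J, j) = 10 + 2*J + 2*j (C(J, j) = 2*((J + j) + 5) = 2*(5 + J + j) = 10 + 2*J + 2*j)
D(B) = -3 + B*(10 + 4*B) (D(B) = -3 + B*(10 + 2*B + 2*B) = -3 + B*(10 + 4*B))
t = -291 (t = 3 - 2*(-3 + 2*5*(5 + 2*5)) = 3 - 2*(-3 + 2*5*(5 + 10)) = 3 - 2*(-3 + 2*5*15) = 3 - 2*(-3 + 150) = 3 - 2*147 = 3 - 294 = -291)
(t + R(-3))**2 = (-291 - 3)**2 = (-294)**2 = 86436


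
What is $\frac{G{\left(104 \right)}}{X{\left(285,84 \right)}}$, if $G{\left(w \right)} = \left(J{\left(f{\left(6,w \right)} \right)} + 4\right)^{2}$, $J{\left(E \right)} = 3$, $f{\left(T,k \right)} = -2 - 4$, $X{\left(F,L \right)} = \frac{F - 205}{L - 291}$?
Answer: $- \frac{10143}{80} \approx -126.79$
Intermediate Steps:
$X{\left(F,L \right)} = \frac{-205 + F}{-291 + L}$
$f{\left(T,k \right)} = -6$
$G{\left(w \right)} = 49$ ($G{\left(w \right)} = \left(3 + 4\right)^{2} = 7^{2} = 49$)
$\frac{G{\left(104 \right)}}{X{\left(285,84 \right)}} = \frac{49}{\frac{1}{-291 + 84} \left(-205 + 285\right)} = \frac{49}{\frac{1}{-207} \cdot 80} = \frac{49}{\left(- \frac{1}{207}\right) 80} = \frac{49}{- \frac{80}{207}} = 49 \left(- \frac{207}{80}\right) = - \frac{10143}{80}$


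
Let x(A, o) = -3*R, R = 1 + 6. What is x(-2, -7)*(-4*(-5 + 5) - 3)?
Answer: 63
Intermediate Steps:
R = 7
x(A, o) = -21 (x(A, o) = -3*7 = -21)
x(-2, -7)*(-4*(-5 + 5) - 3) = -21*(-4*(-5 + 5) - 3) = -21*(-4*0 - 3) = -21*(0 - 3) = -21*(-3) = 63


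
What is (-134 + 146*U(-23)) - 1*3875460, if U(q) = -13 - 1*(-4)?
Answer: -3876908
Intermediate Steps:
U(q) = -9 (U(q) = -13 + 4 = -9)
(-134 + 146*U(-23)) - 1*3875460 = (-134 + 146*(-9)) - 1*3875460 = (-134 - 1314) - 3875460 = -1448 - 3875460 = -3876908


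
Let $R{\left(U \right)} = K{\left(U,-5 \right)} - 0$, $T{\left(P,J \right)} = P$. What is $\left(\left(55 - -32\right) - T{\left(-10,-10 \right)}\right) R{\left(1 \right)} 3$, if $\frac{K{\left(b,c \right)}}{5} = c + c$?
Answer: $-14550$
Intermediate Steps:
$K{\left(b,c \right)} = 10 c$ ($K{\left(b,c \right)} = 5 \left(c + c\right) = 5 \cdot 2 c = 10 c$)
$R{\left(U \right)} = -50$ ($R{\left(U \right)} = 10 \left(-5\right) - 0 = -50 + 0 = -50$)
$\left(\left(55 - -32\right) - T{\left(-10,-10 \right)}\right) R{\left(1 \right)} 3 = \left(\left(55 - -32\right) - -10\right) \left(-50\right) 3 = \left(\left(55 + 32\right) + 10\right) \left(-50\right) 3 = \left(87 + 10\right) \left(-50\right) 3 = 97 \left(-50\right) 3 = \left(-4850\right) 3 = -14550$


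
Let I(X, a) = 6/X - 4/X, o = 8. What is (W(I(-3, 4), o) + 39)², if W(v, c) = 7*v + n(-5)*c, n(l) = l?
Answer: 289/9 ≈ 32.111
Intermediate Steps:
I(X, a) = 2/X
W(v, c) = -5*c + 7*v (W(v, c) = 7*v - 5*c = -5*c + 7*v)
(W(I(-3, 4), o) + 39)² = ((-5*8 + 7*(2/(-3))) + 39)² = ((-40 + 7*(2*(-⅓))) + 39)² = ((-40 + 7*(-⅔)) + 39)² = ((-40 - 14/3) + 39)² = (-134/3 + 39)² = (-17/3)² = 289/9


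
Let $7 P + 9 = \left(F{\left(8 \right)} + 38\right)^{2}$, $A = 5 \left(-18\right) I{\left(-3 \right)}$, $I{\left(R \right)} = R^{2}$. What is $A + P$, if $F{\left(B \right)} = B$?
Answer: $-509$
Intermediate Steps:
$A = -810$ ($A = 5 \left(-18\right) \left(-3\right)^{2} = \left(-90\right) 9 = -810$)
$P = 301$ ($P = - \frac{9}{7} + \frac{\left(8 + 38\right)^{2}}{7} = - \frac{9}{7} + \frac{46^{2}}{7} = - \frac{9}{7} + \frac{1}{7} \cdot 2116 = - \frac{9}{7} + \frac{2116}{7} = 301$)
$A + P = -810 + 301 = -509$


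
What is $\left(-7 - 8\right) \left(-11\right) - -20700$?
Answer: $20865$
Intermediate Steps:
$\left(-7 - 8\right) \left(-11\right) - -20700 = \left(-15\right) \left(-11\right) + 20700 = 165 + 20700 = 20865$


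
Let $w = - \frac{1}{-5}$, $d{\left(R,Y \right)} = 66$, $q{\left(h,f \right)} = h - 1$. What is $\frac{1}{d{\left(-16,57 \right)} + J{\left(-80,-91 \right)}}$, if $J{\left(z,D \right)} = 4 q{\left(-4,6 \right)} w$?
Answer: $\frac{1}{62} \approx 0.016129$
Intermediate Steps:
$q{\left(h,f \right)} = -1 + h$
$w = \frac{1}{5}$ ($w = \left(-1\right) \left(- \frac{1}{5}\right) = \frac{1}{5} \approx 0.2$)
$J{\left(z,D \right)} = -4$ ($J{\left(z,D \right)} = 4 \left(-1 - 4\right) \frac{1}{5} = 4 \left(-5\right) \frac{1}{5} = \left(-20\right) \frac{1}{5} = -4$)
$\frac{1}{d{\left(-16,57 \right)} + J{\left(-80,-91 \right)}} = \frac{1}{66 - 4} = \frac{1}{62}$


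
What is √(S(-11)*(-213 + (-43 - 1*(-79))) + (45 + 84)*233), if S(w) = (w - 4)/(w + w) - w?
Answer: √13546830/22 ≈ 167.30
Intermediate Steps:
S(w) = -w + (-4 + w)/(2*w) (S(w) = (-4 + w)/((2*w)) - w = (-4 + w)*(1/(2*w)) - w = (-4 + w)/(2*w) - w = -w + (-4 + w)/(2*w))
√(S(-11)*(-213 + (-43 - 1*(-79))) + (45 + 84)*233) = √((½ - 1*(-11) - 2/(-11))*(-213 + (-43 - 1*(-79))) + (45 + 84)*233) = √((½ + 11 - 2*(-1/11))*(-213 + (-43 + 79)) + 129*233) = √((½ + 11 + 2/11)*(-213 + 36) + 30057) = √((257/22)*(-177) + 30057) = √(-45489/22 + 30057) = √(615765/22) = √13546830/22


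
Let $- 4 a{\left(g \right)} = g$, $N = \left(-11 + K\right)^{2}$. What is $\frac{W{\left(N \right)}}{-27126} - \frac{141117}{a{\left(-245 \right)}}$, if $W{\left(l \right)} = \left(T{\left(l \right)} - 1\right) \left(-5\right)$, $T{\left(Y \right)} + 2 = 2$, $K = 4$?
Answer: $- \frac{15311760193}{6645870} \approx -2304.0$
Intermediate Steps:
$T{\left(Y \right)} = 0$ ($T{\left(Y \right)} = -2 + 2 = 0$)
$N = 49$ ($N = \left(-11 + 4\right)^{2} = \left(-7\right)^{2} = 49$)
$W{\left(l \right)} = 5$ ($W{\left(l \right)} = \left(0 - 1\right) \left(-5\right) = \left(-1\right) \left(-5\right) = 5$)
$a{\left(g \right)} = - \frac{g}{4}$
$\frac{W{\left(N \right)}}{-27126} - \frac{141117}{a{\left(-245 \right)}} = \frac{5}{-27126} - \frac{141117}{\left(- \frac{1}{4}\right) \left(-245\right)} = 5 \left(- \frac{1}{27126}\right) - \frac{141117}{\frac{245}{4}} = - \frac{5}{27126} - \frac{564468}{245} = - \frac{15311760193}{6645870}$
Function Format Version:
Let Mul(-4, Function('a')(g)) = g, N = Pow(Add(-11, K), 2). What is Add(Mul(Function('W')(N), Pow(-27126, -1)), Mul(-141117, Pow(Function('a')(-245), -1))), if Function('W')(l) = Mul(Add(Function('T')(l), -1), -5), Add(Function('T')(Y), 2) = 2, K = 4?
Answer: Rational(-15311760193, 6645870) ≈ -2304.0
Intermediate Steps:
Function('T')(Y) = 0 (Function('T')(Y) = Add(-2, 2) = 0)
N = 49 (N = Pow(Add(-11, 4), 2) = Pow(-7, 2) = 49)
Function('W')(l) = 5 (Function('W')(l) = Mul(Add(0, -1), -5) = Mul(-1, -5) = 5)
Function('a')(g) = Mul(Rational(-1, 4), g)
Add(Mul(Function('W')(N), Pow(-27126, -1)), Mul(-141117, Pow(Function('a')(-245), -1))) = Add(Mul(5, Pow(-27126, -1)), Mul(-141117, Pow(Mul(Rational(-1, 4), -245), -1))) = Add(Mul(5, Rational(-1, 27126)), Mul(-141117, Pow(Rational(245, 4), -1))) = Add(Rational(-5, 27126), Mul(-141117, Rational(4, 245))) = Add(Rational(-5, 27126), Rational(-564468, 245)) = Rational(-15311760193, 6645870)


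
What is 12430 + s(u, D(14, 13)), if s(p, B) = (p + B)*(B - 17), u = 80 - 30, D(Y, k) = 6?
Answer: 11814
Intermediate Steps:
u = 50
s(p, B) = (-17 + B)*(B + p) (s(p, B) = (B + p)*(-17 + B) = (-17 + B)*(B + p))
12430 + s(u, D(14, 13)) = 12430 + (6² - 17*6 - 17*50 + 6*50) = 12430 + (36 - 102 - 850 + 300) = 12430 - 616 = 11814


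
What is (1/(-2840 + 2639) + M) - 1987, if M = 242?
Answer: -350746/201 ≈ -1745.0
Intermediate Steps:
(1/(-2840 + 2639) + M) - 1987 = (1/(-2840 + 2639) + 242) - 1987 = (1/(-201) + 242) - 1987 = (-1/201 + 242) - 1987 = 48641/201 - 1987 = -350746/201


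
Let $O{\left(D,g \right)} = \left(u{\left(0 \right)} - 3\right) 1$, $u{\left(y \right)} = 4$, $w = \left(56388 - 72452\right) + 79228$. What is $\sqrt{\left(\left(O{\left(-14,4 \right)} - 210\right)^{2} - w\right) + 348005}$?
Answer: $\sqrt{328522} \approx 573.17$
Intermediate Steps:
$w = 63164$ ($w = -16064 + 79228 = 63164$)
$O{\left(D,g \right)} = 1$ ($O{\left(D,g \right)} = \left(4 - 3\right) 1 = 1 \cdot 1 = 1$)
$\sqrt{\left(\left(O{\left(-14,4 \right)} - 210\right)^{2} - w\right) + 348005} = \sqrt{\left(\left(1 - 210\right)^{2} - 63164\right) + 348005} = \sqrt{\left(\left(-209\right)^{2} - 63164\right) + 348005} = \sqrt{\left(43681 - 63164\right) + 348005} = \sqrt{-19483 + 348005} = \sqrt{328522}$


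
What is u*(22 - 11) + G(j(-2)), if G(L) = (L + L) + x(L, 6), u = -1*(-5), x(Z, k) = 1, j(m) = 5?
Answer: 66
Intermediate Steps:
u = 5
G(L) = 1 + 2*L (G(L) = (L + L) + 1 = 2*L + 1 = 1 + 2*L)
u*(22 - 11) + G(j(-2)) = 5*(22 - 11) + (1 + 2*5) = 5*11 + (1 + 10) = 55 + 11 = 66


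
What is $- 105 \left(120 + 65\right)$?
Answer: $-19425$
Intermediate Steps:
$- 105 \left(120 + 65\right) = \left(-105\right) 185 = -19425$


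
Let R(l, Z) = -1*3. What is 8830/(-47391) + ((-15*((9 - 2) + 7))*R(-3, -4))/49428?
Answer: -22588495/130135686 ≈ -0.17358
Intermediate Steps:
R(l, Z) = -3
8830/(-47391) + ((-15*((9 - 2) + 7))*R(-3, -4))/49428 = 8830/(-47391) + (-15*((9 - 2) + 7)*(-3))/49428 = 8830*(-1/47391) + (-15*(7 + 7)*(-3))*(1/49428) = -8830/47391 + (-15*14*(-3))*(1/49428) = -8830/47391 - 210*(-3)*(1/49428) = -8830/47391 + 630*(1/49428) = -8830/47391 + 35/2746 = -22588495/130135686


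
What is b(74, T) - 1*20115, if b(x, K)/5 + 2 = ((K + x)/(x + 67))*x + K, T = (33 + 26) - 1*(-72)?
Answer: -2669420/141 ≈ -18932.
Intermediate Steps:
T = 131 (T = 59 + 72 = 131)
b(x, K) = -10 + 5*K + 5*x*(K + x)/(67 + x) (b(x, K) = -10 + 5*(((K + x)/(x + 67))*x + K) = -10 + 5*(((K + x)/(67 + x))*x + K) = -10 + 5*(x*(K + x)/(67 + x) + K) = -10 + 5*(K + x*(K + x)/(67 + x)) = -10 + (5*K + 5*x*(K + x)/(67 + x)) = -10 + 5*K + 5*x*(K + x)/(67 + x))
b(74, T) - 1*20115 = 5*(-134 + 74² - 2*74 + 67*131 + 2*131*74)/(67 + 74) - 1*20115 = 5*(-134 + 5476 - 148 + 8777 + 19388)/141 - 20115 = 5*(1/141)*33359 - 20115 = 166795/141 - 20115 = -2669420/141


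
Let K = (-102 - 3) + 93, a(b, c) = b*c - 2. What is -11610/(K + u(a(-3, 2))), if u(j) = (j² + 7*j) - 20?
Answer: 1935/4 ≈ 483.75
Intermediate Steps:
a(b, c) = -2 + b*c
u(j) = -20 + j² + 7*j
K = -12 (K = -105 + 93 = -12)
-11610/(K + u(a(-3, 2))) = -11610/(-12 + (-20 + (-2 - 3*2)² + 7*(-2 - 3*2))) = -11610/(-12 + (-20 + (-2 - 6)² + 7*(-2 - 6))) = -11610/(-12 + (-20 + (-8)² + 7*(-8))) = -11610/(-12 + (-20 + 64 - 56)) = -11610/(-12 - 12) = -11610/(-24) = -1/24*(-11610) = 1935/4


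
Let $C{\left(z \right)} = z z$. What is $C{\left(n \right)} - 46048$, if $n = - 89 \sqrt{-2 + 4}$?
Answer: $-30206$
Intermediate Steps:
$n = - 89 \sqrt{2} \approx -125.86$
$C{\left(z \right)} = z^{2}$
$C{\left(n \right)} - 46048 = \left(- 89 \sqrt{2}\right)^{2} - 46048 = 15842 - 46048 = -30206$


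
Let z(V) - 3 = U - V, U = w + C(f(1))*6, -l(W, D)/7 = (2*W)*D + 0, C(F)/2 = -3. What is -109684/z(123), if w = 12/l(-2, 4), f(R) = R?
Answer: 3071152/4365 ≈ 703.59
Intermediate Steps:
C(F) = -6 (C(F) = 2*(-3) = -6)
l(W, D) = -14*D*W (l(W, D) = -7*((2*W)*D + 0) = -7*(2*D*W + 0) = -14*D*W)
w = 3/28 (w = 12/((-14*4*(-2))) = 12/112 = 12*(1/112) = 3/28 ≈ 0.10714)
U = -1005/28 (U = 3/28 - 6*6 = 3/28 - 36 = -1005/28 ≈ -35.893)
z(V) = -921/28 - V (z(V) = 3 + (-1005/28 - V) = -921/28 - V)
-109684/z(123) = -109684/(-921/28 - 1*123) = -109684/(-921/28 - 123) = -109684/(-4365/28) = -109684*(-28/4365) = 3071152/4365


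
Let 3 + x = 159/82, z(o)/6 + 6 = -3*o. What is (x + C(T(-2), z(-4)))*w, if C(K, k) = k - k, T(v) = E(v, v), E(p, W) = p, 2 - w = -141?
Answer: -12441/82 ≈ -151.72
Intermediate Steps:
w = 143 (w = 2 - 1*(-141) = 2 + 141 = 143)
z(o) = -36 - 18*o (z(o) = -36 + 6*(-3*o) = -36 - 18*o)
x = -87/82 (x = -3 + 159/82 = -87/82 ≈ -1.0610)
T(v) = v
C(K, k) = 0
(x + C(T(-2), z(-4)))*w = (-87/82 + 0)*143 = -87/82*143 = -12441/82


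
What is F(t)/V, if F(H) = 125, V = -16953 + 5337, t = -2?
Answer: -125/11616 ≈ -0.010761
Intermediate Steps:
V = -11616
F(t)/V = 125/(-11616) = 125*(-1/11616) = -125/11616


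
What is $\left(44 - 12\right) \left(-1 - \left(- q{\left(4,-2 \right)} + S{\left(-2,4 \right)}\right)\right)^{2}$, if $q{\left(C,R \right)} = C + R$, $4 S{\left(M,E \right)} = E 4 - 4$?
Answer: $128$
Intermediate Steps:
$S{\left(M,E \right)} = -1 + E$ ($S{\left(M,E \right)} = \frac{E 4 - 4}{4} = \frac{4 E - 4}{4} = \frac{-4 + 4 E}{4} = -1 + E$)
$\left(44 - 12\right) \left(-1 - \left(- q{\left(4,-2 \right)} + S{\left(-2,4 \right)}\right)\right)^{2} = \left(44 - 12\right) \left(-1 + \left(\left(4 - 2\right) - \left(-1 + 4\right)\right)\right)^{2} = 32 \left(-1 + \left(2 - 3\right)\right)^{2} = 32 \left(-1 - 1\right)^{2} = 32 \left(-2\right)^{2} = 32 \cdot 4 = 128$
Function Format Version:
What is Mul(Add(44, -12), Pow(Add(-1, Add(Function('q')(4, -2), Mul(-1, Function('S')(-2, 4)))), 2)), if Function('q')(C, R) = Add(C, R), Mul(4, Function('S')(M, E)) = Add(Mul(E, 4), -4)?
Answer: 128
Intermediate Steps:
Function('S')(M, E) = Add(-1, E) (Function('S')(M, E) = Mul(Rational(1, 4), Add(Mul(E, 4), -4)) = Mul(Rational(1, 4), Add(Mul(4, E), -4)) = Mul(Rational(1, 4), Add(-4, Mul(4, E))) = Add(-1, E))
Mul(Add(44, -12), Pow(Add(-1, Add(Function('q')(4, -2), Mul(-1, Function('S')(-2, 4)))), 2)) = Mul(Add(44, -12), Pow(Add(-1, Add(Add(4, -2), Mul(-1, Add(-1, 4)))), 2)) = Mul(32, Pow(Add(-1, Add(2, Mul(-1, 3))), 2)) = Mul(32, Pow(Add(-1, Add(2, -3)), 2)) = Mul(32, Pow(Add(-1, -1), 2)) = Mul(32, Pow(-2, 2)) = Mul(32, 4) = 128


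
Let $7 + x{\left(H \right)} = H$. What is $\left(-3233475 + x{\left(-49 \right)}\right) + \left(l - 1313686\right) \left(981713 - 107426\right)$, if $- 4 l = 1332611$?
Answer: $- \frac{5759251775009}{4} \approx -1.4398 \cdot 10^{12}$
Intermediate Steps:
$l = - \frac{1332611}{4}$ ($l = \left(- \frac{1}{4}\right) 1332611 = - \frac{1332611}{4} \approx -3.3315 \cdot 10^{5}$)
$x{\left(H \right)} = -7 + H$
$\left(-3233475 + x{\left(-49 \right)}\right) + \left(l - 1313686\right) \left(981713 - 107426\right) = \left(-3233475 - 56\right) + \left(- \frac{1332611}{4} - 1313686\right) \left(981713 - 107426\right) = \left(-3233475 - 56\right) - \frac{5759238840885}{4} = -3233531 - \frac{5759238840885}{4} = - \frac{5759251775009}{4}$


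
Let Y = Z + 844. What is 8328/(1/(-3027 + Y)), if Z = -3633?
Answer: -48435648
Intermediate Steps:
Y = -2789 (Y = -3633 + 844 = -2789)
8328/(1/(-3027 + Y)) = 8328/(1/(-3027 - 2789)) = 8328/(1/(-5816)) = 8328/(-1/5816) = 8328*(-5816) = -48435648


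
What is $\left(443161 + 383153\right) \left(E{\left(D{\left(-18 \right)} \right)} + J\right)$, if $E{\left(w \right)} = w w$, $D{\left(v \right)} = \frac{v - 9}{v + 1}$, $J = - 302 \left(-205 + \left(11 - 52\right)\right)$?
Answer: $\frac{17741884572738}{289} \approx 6.1391 \cdot 10^{10}$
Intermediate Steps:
$J = 74292$ ($J = - 302 \left(-205 - 41\right) = \left(-302\right) \left(-246\right) = 74292$)
$D{\left(v \right)} = \frac{-9 + v}{1 + v}$
$E{\left(w \right)} = w^{2}$
$\left(443161 + 383153\right) \left(E{\left(D{\left(-18 \right)} \right)} + J\right) = \left(443161 + 383153\right) \left(\left(\frac{-9 - 18}{1 - 18}\right)^{2} + 74292\right) = 826314 \left(\left(\frac{1}{-17} \left(-27\right)\right)^{2} + 74292\right) = 826314 \left(\left(\left(- \frac{1}{17}\right) \left(-27\right)\right)^{2} + 74292\right) = 826314 \left(\left(\frac{27}{17}\right)^{2} + 74292\right) = 826314 \left(\frac{729}{289} + 74292\right) = 826314 \cdot \frac{21471117}{289} = \frac{17741884572738}{289}$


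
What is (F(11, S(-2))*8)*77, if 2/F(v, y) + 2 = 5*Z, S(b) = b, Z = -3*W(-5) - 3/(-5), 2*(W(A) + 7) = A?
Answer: 352/41 ≈ 8.5854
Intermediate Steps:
W(A) = -7 + A/2
Z = 291/10 (Z = -3*(-7 + (1/2)*(-5)) - 3/(-5) = -3*(-7 - 5/2) - 3*(-1/5) = -3*(-19/2) + 3/5 = 57/2 + 3/5 = 291/10 ≈ 29.100)
F(v, y) = 4/287 (F(v, y) = 2/(-2 + 5*(291/10)) = 2/(-2 + 291/2) = 2/(287/2) = 2*(2/287) = 4/287)
(F(11, S(-2))*8)*77 = ((4/287)*8)*77 = (32/287)*77 = 352/41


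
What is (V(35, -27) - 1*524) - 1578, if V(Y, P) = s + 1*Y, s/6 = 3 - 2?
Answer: -2061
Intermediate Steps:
s = 6 (s = 6*(3 - 2) = 6*1 = 6)
V(Y, P) = 6 + Y (V(Y, P) = 6 + 1*Y = 6 + Y)
(V(35, -27) - 1*524) - 1578 = ((6 + 35) - 1*524) - 1578 = (41 - 524) - 1578 = -483 - 1578 = -2061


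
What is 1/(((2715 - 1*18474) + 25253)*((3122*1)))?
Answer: 1/29640268 ≈ 3.3738e-8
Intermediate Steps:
1/(((2715 - 1*18474) + 25253)*((3122*1))) = 1/(((2715 - 18474) + 25253)*3122) = (1/3122)/(-15759 + 25253) = (1/3122)/9494 = (1/9494)*(1/3122) = 1/29640268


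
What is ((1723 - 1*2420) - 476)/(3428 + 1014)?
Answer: -1173/4442 ≈ -0.26407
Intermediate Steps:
((1723 - 1*2420) - 476)/(3428 + 1014) = ((1723 - 2420) - 476)/4442 = (-697 - 476)*(1/4442) = -1173*1/4442 = -1173/4442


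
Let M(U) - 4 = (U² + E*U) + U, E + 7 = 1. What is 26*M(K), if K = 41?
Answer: 38480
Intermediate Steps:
E = -6 (E = -7 + 1 = -6)
M(U) = 4 + U² - 5*U (M(U) = 4 + ((U² - 6*U) + U) = 4 + (U² - 5*U) = 4 + U² - 5*U)
26*M(K) = 26*(4 + 41² - 5*41) = 26*(4 + 1681 - 205) = 26*1480 = 38480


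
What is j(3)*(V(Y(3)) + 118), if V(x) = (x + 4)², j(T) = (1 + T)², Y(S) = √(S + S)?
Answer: 2240 + 128*√6 ≈ 2553.5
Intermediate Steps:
Y(S) = √2*√S (Y(S) = √(2*S) = √2*√S)
V(x) = (4 + x)²
j(3)*(V(Y(3)) + 118) = (1 + 3)²*((4 + √2*√3)² + 118) = 4²*((4 + √6)² + 118) = 16*(118 + (4 + √6)²) = 1888 + 16*(4 + √6)²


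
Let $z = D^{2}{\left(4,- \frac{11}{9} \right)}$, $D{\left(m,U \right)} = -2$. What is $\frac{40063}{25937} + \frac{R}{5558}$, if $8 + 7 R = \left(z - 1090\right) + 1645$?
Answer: $\frac{1572982365}{1009104922} \approx 1.5588$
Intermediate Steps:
$z = 4$ ($z = \left(-2\right)^{2} = 4$)
$R = \frac{551}{7}$ ($R = - \frac{8}{7} + \frac{\left(4 - 1090\right) + 1645}{7} = - \frac{8}{7} + \frac{-1086 + 1645}{7} = - \frac{8}{7} + \frac{1}{7} \cdot 559 = - \frac{8}{7} + \frac{559}{7} = \frac{551}{7} \approx 78.714$)
$\frac{40063}{25937} + \frac{R}{5558} = \frac{40063}{25937} + \frac{551}{7 \cdot 5558} = 40063 \cdot \frac{1}{25937} + \frac{551}{7} \cdot \frac{1}{5558} = \frac{40063}{25937} + \frac{551}{38906} = \frac{1572982365}{1009104922}$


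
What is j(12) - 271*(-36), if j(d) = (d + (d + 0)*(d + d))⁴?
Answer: 8100009756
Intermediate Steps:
j(d) = (d + 2*d²)⁴ (j(d) = (d + d*(2*d))⁴ = (d + 2*d²)⁴)
j(12) - 271*(-36) = 12⁴*(1 + 2*12)⁴ - 271*(-36) = 20736*(1 + 24)⁴ + 9756 = 20736*25⁴ + 9756 = 20736*390625 + 9756 = 8100000000 + 9756 = 8100009756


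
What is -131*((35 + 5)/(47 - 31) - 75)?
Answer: 18995/2 ≈ 9497.5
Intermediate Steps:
-131*((35 + 5)/(47 - 31) - 75) = -131*(40/16 - 75) = -131*(40*(1/16) - 75) = -131*(5/2 - 75) = -131*(-145/2) = 18995/2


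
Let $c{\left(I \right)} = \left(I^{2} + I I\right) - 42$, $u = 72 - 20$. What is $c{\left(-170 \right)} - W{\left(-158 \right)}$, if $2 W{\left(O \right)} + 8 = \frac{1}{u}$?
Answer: $\frac{6007247}{104} \approx 57762.0$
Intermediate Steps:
$u = 52$
$c{\left(I \right)} = -42 + 2 I^{2}$ ($c{\left(I \right)} = \left(I^{2} + I^{2}\right) - 42 = 2 I^{2} - 42 = -42 + 2 I^{2}$)
$W{\left(O \right)} = - \frac{415}{104}$ ($W{\left(O \right)} = -4 + \frac{1}{2 \cdot 52} = -4 + \frac{1}{2} \cdot \frac{1}{52} = -4 + \frac{1}{104} = - \frac{415}{104}$)
$c{\left(-170 \right)} - W{\left(-158 \right)} = \left(-42 + 2 \left(-170\right)^{2}\right) - - \frac{415}{104} = \left(-42 + 2 \cdot 28900\right) + \frac{415}{104} = \left(-42 + 57800\right) + \frac{415}{104} = 57758 + \frac{415}{104} = \frac{6007247}{104}$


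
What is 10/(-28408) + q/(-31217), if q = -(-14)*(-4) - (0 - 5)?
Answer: 10723/8366156 ≈ 0.0012817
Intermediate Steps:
q = -51 (q = -2*28 - 1*(-5) = -56 + 5 = -51)
10/(-28408) + q/(-31217) = 10/(-28408) - 51/(-31217) = 10*(-1/28408) - 51*(-1/31217) = -5/14204 + 51/31217 = 10723/8366156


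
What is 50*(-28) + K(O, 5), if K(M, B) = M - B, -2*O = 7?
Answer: -2817/2 ≈ -1408.5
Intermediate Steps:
O = -7/2 (O = -1/2*7 = -7/2 ≈ -3.5000)
50*(-28) + K(O, 5) = 50*(-28) + (-7/2 - 1*5) = -1400 + (-7/2 - 5) = -1400 - 17/2 = -2817/2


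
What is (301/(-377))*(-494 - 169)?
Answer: 15351/29 ≈ 529.34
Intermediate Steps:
(301/(-377))*(-494 - 169) = (301*(-1/377))*(-663) = -301/377*(-663) = 15351/29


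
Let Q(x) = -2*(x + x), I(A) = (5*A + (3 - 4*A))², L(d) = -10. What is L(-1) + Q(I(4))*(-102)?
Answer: 19982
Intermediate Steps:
I(A) = (3 + A)²
Q(x) = -4*x
L(-1) + Q(I(4))*(-102) = -10 - 4*(3 + 4)²*(-102) = -10 - 4*7²*(-102) = -10 - 4*49*(-102) = -10 - 196*(-102) = -10 + 19992 = 19982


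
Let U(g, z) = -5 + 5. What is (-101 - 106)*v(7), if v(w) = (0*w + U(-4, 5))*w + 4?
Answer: -828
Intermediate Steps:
U(g, z) = 0
v(w) = 4 (v(w) = (0*w + 0)*w + 4 = (0 + 0)*w + 4 = 0*w + 4 = 0 + 4 = 4)
(-101 - 106)*v(7) = (-101 - 106)*4 = -207*4 = -828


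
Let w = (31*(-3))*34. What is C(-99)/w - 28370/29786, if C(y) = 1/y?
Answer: -4440429137/4662074934 ≈ -0.95246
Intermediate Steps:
w = -3162 (w = -93*34 = -3162)
C(-99)/w - 28370/29786 = 1/(-99*(-3162)) - 28370/29786 = -1/99*(-1/3162) - 28370*1/29786 = 1/313038 - 14185/14893 = -4440429137/4662074934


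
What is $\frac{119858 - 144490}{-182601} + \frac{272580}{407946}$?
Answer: $\frac{129484646}{161236683} \approx 0.80307$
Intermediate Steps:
$\frac{119858 - 144490}{-182601} + \frac{272580}{407946} = \left(119858 - 144490\right) \left(- \frac{1}{182601}\right) + 272580 \cdot \frac{1}{407946} = \left(-24632\right) \left(- \frac{1}{182601}\right) + \frac{590}{883} = \frac{24632}{182601} + \frac{590}{883} = \frac{129484646}{161236683}$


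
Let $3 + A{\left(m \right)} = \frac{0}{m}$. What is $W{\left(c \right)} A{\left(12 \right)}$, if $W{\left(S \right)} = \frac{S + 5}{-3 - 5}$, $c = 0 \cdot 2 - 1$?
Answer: $\frac{3}{2} \approx 1.5$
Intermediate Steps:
$c = -1$ ($c = 0 - 1 = -1$)
$W{\left(S \right)} = - \frac{5}{8} - \frac{S}{8}$ ($W{\left(S \right)} = \frac{5 + S}{-8} = \left(5 + S\right) \left(- \frac{1}{8}\right) = - \frac{5}{8} - \frac{S}{8}$)
$A{\left(m \right)} = -3$ ($A{\left(m \right)} = -3 + \frac{0}{m} = -3 + 0 = -3$)
$W{\left(c \right)} A{\left(12 \right)} = \left(- \frac{5}{8} - - \frac{1}{8}\right) \left(-3\right) = \left(- \frac{5}{8} + \frac{1}{8}\right) \left(-3\right) = \left(- \frac{1}{2}\right) \left(-3\right) = \frac{3}{2}$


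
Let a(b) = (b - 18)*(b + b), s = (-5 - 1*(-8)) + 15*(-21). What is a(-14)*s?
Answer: -279552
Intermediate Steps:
s = -312 (s = (-5 + 8) - 315 = 3 - 315 = -312)
a(b) = 2*b*(-18 + b) (a(b) = (-18 + b)*(2*b) = 2*b*(-18 + b))
a(-14)*s = (2*(-14)*(-18 - 14))*(-312) = (2*(-14)*(-32))*(-312) = 896*(-312) = -279552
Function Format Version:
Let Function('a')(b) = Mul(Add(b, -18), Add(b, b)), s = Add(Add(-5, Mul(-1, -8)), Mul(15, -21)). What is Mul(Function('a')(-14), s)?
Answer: -279552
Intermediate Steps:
s = -312 (s = Add(Add(-5, 8), -315) = Add(3, -315) = -312)
Function('a')(b) = Mul(2, b, Add(-18, b)) (Function('a')(b) = Mul(Add(-18, b), Mul(2, b)) = Mul(2, b, Add(-18, b)))
Mul(Function('a')(-14), s) = Mul(Mul(2, -14, Add(-18, -14)), -312) = Mul(Mul(2, -14, -32), -312) = Mul(896, -312) = -279552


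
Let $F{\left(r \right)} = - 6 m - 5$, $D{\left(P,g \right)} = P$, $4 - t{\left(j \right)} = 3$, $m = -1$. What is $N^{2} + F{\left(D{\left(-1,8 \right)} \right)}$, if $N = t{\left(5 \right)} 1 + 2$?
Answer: $10$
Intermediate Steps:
$t{\left(j \right)} = 1$ ($t{\left(j \right)} = 4 - 3 = 1$)
$N = 3$ ($N = 1 \cdot 1 + 2 = 1 + 2 = 3$)
$F{\left(r \right)} = 1$ ($F{\left(r \right)} = \left(-6\right) \left(-1\right) - 5 = 6 - 5 = 1$)
$N^{2} + F{\left(D{\left(-1,8 \right)} \right)} = 3^{2} + 1 = 9 + 1 = 10$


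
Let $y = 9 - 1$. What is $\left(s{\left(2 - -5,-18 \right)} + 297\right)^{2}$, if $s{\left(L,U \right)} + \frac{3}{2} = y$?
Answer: $\frac{368449}{4} \approx 92112.0$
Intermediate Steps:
$y = 8$
$s{\left(L,U \right)} = \frac{13}{2}$ ($s{\left(L,U \right)} = - \frac{3}{2} + 8 = \frac{13}{2}$)
$\left(s{\left(2 - -5,-18 \right)} + 297\right)^{2} = \left(\frac{13}{2} + 297\right)^{2} = \left(\frac{607}{2}\right)^{2} = \frac{368449}{4}$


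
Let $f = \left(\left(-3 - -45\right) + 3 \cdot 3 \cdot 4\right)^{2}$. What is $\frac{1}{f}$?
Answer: $\frac{1}{6084} \approx 0.00016437$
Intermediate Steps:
$f = 6084$ ($f = \left(\left(-3 + 45\right) + 9 \cdot 4\right)^{2} = \left(42 + 36\right)^{2} = 78^{2} = 6084$)
$\frac{1}{f} = \frac{1}{6084}$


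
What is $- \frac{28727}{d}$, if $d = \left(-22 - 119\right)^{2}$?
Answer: $- \frac{28727}{19881} \approx -1.4449$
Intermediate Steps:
$d = 19881$ ($d = \left(-141\right)^{2} = 19881$)
$- \frac{28727}{d} = - \frac{28727}{19881}$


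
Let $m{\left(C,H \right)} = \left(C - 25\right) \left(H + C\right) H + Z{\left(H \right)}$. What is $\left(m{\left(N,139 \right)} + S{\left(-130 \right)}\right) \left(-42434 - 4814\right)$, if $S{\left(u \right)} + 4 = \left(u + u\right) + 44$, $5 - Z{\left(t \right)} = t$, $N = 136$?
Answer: $-200455357008$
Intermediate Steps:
$Z{\left(t \right)} = 5 - t$
$S{\left(u \right)} = 40 + 2 u$ ($S{\left(u \right)} = -4 + \left(\left(u + u\right) + 44\right) = -4 + \left(2 u + 44\right) = -4 + \left(44 + 2 u\right) = 40 + 2 u$)
$m{\left(C,H \right)} = 5 - H + H \left(-25 + C\right) \left(C + H\right)$ ($m{\left(C,H \right)} = \left(C - 25\right) \left(H + C\right) H - \left(-5 + H\right) = \left(-25 + C\right) \left(C + H\right) H - \left(-5 + H\right) = H \left(-25 + C\right) \left(C + H\right) - \left(-5 + H\right) = 5 - H + H \left(-25 + C\right) \left(C + H\right)$)
$\left(m{\left(N,139 \right)} + S{\left(-130 \right)}\right) \left(-42434 - 4814\right) = \left(\left(5 - 139 - 25 \cdot 139^{2} + 136 \cdot 139^{2} + 139 \cdot 136^{2} - 3400 \cdot 139\right) + \left(40 + 2 \left(-130\right)\right)\right) \left(-42434 - 4814\right) = \left(\left(5 - 139 - 483025 + 136 \cdot 19321 + 139 \cdot 18496 - 472600\right) + \left(40 - 260\right)\right) \left(-47248\right) = \left(\left(5 - 139 - 483025 + 2627656 + 2570944 - 472600\right) - 220\right) \left(-47248\right) = \left(4242841 - 220\right) \left(-47248\right) = 4242621 \left(-47248\right) = -200455357008$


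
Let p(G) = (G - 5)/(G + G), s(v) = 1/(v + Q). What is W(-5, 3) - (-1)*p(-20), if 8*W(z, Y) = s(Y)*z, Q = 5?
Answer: 35/64 ≈ 0.54688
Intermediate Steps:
s(v) = 1/(5 + v) (s(v) = 1/(v + 5) = 1/(5 + v))
p(G) = (-5 + G)/(2*G) (p(G) = (-5 + G)/((2*G)) = (-5 + G)*(1/(2*G)) = (-5 + G)/(2*G))
W(z, Y) = z/(8*(5 + Y)) (W(z, Y) = (z/(5 + Y))/8 = z/(8*(5 + Y)))
W(-5, 3) - (-1)*p(-20) = (⅛)*(-5)/(5 + 3) - (-1)*(½)*(-5 - 20)/(-20) = (⅛)*(-5)/8 - (-1)*(½)*(-1/20)*(-25) = (⅛)*(-5)*(⅛) - (-1)*5/8 = -5/64 - 1*(-5/8) = -5/64 + 5/8 = 35/64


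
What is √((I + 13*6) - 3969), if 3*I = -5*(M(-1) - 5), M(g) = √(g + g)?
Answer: √(-34944 - 15*I*√2)/3 ≈ 0.018913 - 62.311*I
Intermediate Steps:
M(g) = √2*√g (M(g) = √(2*g) = √2*√g)
I = 25/3 - 5*I*√2/3 (I = (-5*(√2*√(-1) - 5))/3 = (-5*(√2*I - 5))/3 = (-5*(I*√2 - 5))/3 = (-5*(-5 + I*√2))/3 = (25 - 5*I*√2)/3 = 25/3 - 5*I*√2/3 ≈ 8.3333 - 2.357*I)
√((I + 13*6) - 3969) = √(((25/3 - 5*I*√2/3) + 13*6) - 3969) = √(((25/3 - 5*I*√2/3) + 78) - 3969) = √((259/3 - 5*I*√2/3) - 3969) = √(-11648/3 - 5*I*√2/3)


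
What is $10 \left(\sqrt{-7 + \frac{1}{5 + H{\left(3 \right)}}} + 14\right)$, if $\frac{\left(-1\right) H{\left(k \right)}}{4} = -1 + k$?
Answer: $140 + \frac{10 i \sqrt{66}}{3} \approx 140.0 + 27.08 i$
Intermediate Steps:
$H{\left(k \right)} = 4 - 4 k$ ($H{\left(k \right)} = - 4 \left(-1 + k\right) = 4 - 4 k$)
$10 \left(\sqrt{-7 + \frac{1}{5 + H{\left(3 \right)}}} + 14\right) = 10 \left(\sqrt{-7 + \frac{1}{5 + \left(4 - 12\right)}} + 14\right) = 10 \left(\sqrt{-7 + \frac{1}{5 - 8}} + 14\right) = 10 \left(\sqrt{-7 + \frac{1}{-3}} + 14\right) = 10 \left(\sqrt{-7 - \frac{1}{3}} + 14\right) = 10 \left(\sqrt{- \frac{22}{3}} + 14\right) = 10 \left(\frac{i \sqrt{66}}{3} + 14\right) = 10 \left(14 + \frac{i \sqrt{66}}{3}\right) = 140 + \frac{10 i \sqrt{66}}{3}$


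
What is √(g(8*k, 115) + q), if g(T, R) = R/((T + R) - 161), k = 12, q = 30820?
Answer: 3*√342470/10 ≈ 175.56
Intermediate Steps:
g(T, R) = R/(-161 + R + T) (g(T, R) = R/((R + T) - 161) = R/(-161 + R + T))
√(g(8*k, 115) + q) = √(115/(-161 + 115 + 8*12) + 30820) = √(115/(-161 + 115 + 96) + 30820) = √(115/50 + 30820) = √(115*(1/50) + 30820) = √(23/10 + 30820) = √(308223/10) = 3*√342470/10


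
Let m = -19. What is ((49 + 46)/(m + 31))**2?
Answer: 9025/144 ≈ 62.674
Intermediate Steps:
((49 + 46)/(m + 31))**2 = ((49 + 46)/(-19 + 31))**2 = (95/12)**2 = 9025/144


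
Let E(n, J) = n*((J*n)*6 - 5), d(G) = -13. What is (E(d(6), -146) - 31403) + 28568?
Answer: -150814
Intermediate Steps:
E(n, J) = n*(-5 + 6*J*n) (E(n, J) = n*(6*J*n - 5) = n*(-5 + 6*J*n))
(E(d(6), -146) - 31403) + 28568 = (-13*(-5 + 6*(-146)*(-13)) - 31403) + 28568 = (-13*(-5 + 11388) - 31403) + 28568 = (-13*11383 - 31403) + 28568 = (-147979 - 31403) + 28568 = -179382 + 28568 = -150814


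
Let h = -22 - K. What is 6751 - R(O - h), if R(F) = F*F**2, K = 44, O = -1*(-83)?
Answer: -3301198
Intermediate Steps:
O = 83
h = -66 (h = -22 - 1*44 = -22 - 44 = -66)
R(F) = F**3
6751 - R(O - h) = 6751 - (83 - 1*(-66))**3 = 6751 - (83 + 66)**3 = 6751 - 1*149**3 = 6751 - 1*3307949 = 6751 - 3307949 = -3301198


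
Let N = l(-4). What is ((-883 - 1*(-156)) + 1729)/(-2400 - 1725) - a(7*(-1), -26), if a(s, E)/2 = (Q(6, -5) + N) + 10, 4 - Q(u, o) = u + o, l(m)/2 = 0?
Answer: -36084/1375 ≈ -26.243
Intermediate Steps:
l(m) = 0 (l(m) = 2*0 = 0)
N = 0
Q(u, o) = 4 - o - u (Q(u, o) = 4 - (u + o) = 4 - (o + u) = 4 + (-o - u) = 4 - o - u)
a(s, E) = 26 (a(s, E) = 2*(((4 - 1*(-5) - 1*6) + 0) + 10) = 2*(((4 + 5 - 6) + 0) + 10) = 2*((3 + 0) + 10) = 2*(3 + 10) = 2*13 = 26)
((-883 - 1*(-156)) + 1729)/(-2400 - 1725) - a(7*(-1), -26) = ((-883 - 1*(-156)) + 1729)/(-2400 - 1725) - 1*26 = ((-883 + 156) + 1729)/(-4125) - 26 = (-727 + 1729)*(-1/4125) - 26 = 1002*(-1/4125) - 26 = -334/1375 - 26 = -36084/1375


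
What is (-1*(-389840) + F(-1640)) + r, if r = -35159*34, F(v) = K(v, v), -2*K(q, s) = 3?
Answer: -1611135/2 ≈ -8.0557e+5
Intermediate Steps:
K(q, s) = -3/2 (K(q, s) = -1/2*3 = -3/2)
F(v) = -3/2
r = -1195406
(-1*(-389840) + F(-1640)) + r = (-1*(-389840) - 3/2) - 1195406 = (389840 - 3/2) - 1195406 = 779677/2 - 1195406 = -1611135/2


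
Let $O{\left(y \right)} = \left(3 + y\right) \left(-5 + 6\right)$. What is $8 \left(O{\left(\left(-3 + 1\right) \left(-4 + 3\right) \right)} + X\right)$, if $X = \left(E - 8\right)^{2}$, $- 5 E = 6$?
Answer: $\frac{17928}{25} \approx 717.12$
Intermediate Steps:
$E = - \frac{6}{5}$ ($E = \left(- \frac{1}{5}\right) 6 = - \frac{6}{5} \approx -1.2$)
$O{\left(y \right)} = 3 + y$ ($O{\left(y \right)} = \left(3 + y\right) 1 = 3 + y$)
$X = \frac{2116}{25}$ ($X = \left(- \frac{6}{5} - 8\right)^{2} = \left(- \frac{46}{5}\right)^{2} = \frac{2116}{25} \approx 84.64$)
$8 \left(O{\left(\left(-3 + 1\right) \left(-4 + 3\right) \right)} + X\right) = 8 \left(\left(3 + \left(-3 + 1\right) \left(-4 + 3\right)\right) + \frac{2116}{25}\right) = 8 \left(\left(3 - -2\right) + \frac{2116}{25}\right) = 8 \left(\left(3 + 2\right) + \frac{2116}{25}\right) = 8 \left(5 + \frac{2116}{25}\right) = 8 \cdot \frac{2241}{25} = \frac{17928}{25}$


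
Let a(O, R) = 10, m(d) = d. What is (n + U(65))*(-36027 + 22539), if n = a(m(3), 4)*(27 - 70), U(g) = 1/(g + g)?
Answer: 376982856/65 ≈ 5.7997e+6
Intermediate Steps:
U(g) = 1/(2*g)
n = -430 (n = 10*(27 - 70) = 10*(-43) = -430)
(n + U(65))*(-36027 + 22539) = (-430 + (½)/65)*(-36027 + 22539) = (-430 + (½)*(1/65))*(-13488) = (-430 + 1/130)*(-13488) = -55899/130*(-13488) = 376982856/65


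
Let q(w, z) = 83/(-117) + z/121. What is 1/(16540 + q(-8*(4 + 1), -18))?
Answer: 14157/234144631 ≈ 6.0463e-5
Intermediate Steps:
q(w, z) = -83/117 + z/121 (q(w, z) = 83*(-1/117) + z*(1/121) = -83/117 + z/121)
1/(16540 + q(-8*(4 + 1), -18)) = 1/(16540 + (-83/117 + (1/121)*(-18))) = 1/(16540 + (-83/117 - 18/121)) = 1/(16540 - 12149/14157) = 1/(234144631/14157) = 14157/234144631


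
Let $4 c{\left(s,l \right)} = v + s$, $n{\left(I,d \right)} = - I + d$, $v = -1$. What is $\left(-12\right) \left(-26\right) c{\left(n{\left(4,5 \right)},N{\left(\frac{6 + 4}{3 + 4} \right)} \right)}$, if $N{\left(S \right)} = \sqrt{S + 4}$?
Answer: $0$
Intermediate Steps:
$n{\left(I,d \right)} = d - I$
$N{\left(S \right)} = \sqrt{4 + S}$
$c{\left(s,l \right)} = - \frac{1}{4} + \frac{s}{4}$ ($c{\left(s,l \right)} = \frac{-1 + s}{4} = - \frac{1}{4} + \frac{s}{4}$)
$\left(-12\right) \left(-26\right) c{\left(n{\left(4,5 \right)},N{\left(\frac{6 + 4}{3 + 4} \right)} \right)} = \left(-12\right) \left(-26\right) \left(- \frac{1}{4} + \frac{5 - 4}{4}\right) = 312 \left(- \frac{1}{4} + \frac{5 - 4}{4}\right) = 312 \left(- \frac{1}{4} + \frac{1}{4} \cdot 1\right) = 312 \left(- \frac{1}{4} + \frac{1}{4}\right) = 312 \cdot 0 = 0$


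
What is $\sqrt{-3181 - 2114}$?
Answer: $i \sqrt{5295} \approx 72.767 i$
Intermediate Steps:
$\sqrt{-3181 - 2114} = \sqrt{-5295} = i \sqrt{5295}$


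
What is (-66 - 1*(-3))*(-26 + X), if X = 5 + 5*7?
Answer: -882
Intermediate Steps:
X = 40 (X = 5 + 35 = 40)
(-66 - 1*(-3))*(-26 + X) = (-66 - 1*(-3))*(-26 + 40) = (-66 + 3)*14 = -63*14 = -882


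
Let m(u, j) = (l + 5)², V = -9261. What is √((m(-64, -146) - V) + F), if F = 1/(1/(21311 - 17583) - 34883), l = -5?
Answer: 5*√6264657477972537189/130043823 ≈ 96.234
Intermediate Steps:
m(u, j) = 0 (m(u, j) = (-5 + 5)² = 0² = 0)
F = -3728/130043823 (F = 1/(1/3728 - 34883) = 1/(-130043823/3728) = -3728/130043823 ≈ -2.8667e-5)
√((m(-64, -146) - V) + F) = √((0 - 1*(-9261)) - 3728/130043823) = √((0 + 9261) - 3728/130043823) = √(9261 - 3728/130043823) = √(1204335841075/130043823) = 5*√6264657477972537189/130043823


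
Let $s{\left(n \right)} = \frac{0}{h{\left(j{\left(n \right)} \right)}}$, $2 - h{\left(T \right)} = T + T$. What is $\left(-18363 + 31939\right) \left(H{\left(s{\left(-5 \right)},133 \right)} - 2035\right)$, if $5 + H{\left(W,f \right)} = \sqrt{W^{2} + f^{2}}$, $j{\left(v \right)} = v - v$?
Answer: $-25889432$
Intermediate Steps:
$j{\left(v \right)} = 0$
$h{\left(T \right)} = 2 - 2 T$ ($h{\left(T \right)} = 2 - \left(T + T\right) = 2 - 2 T$)
$s{\left(n \right)} = 0$ ($s{\left(n \right)} = \frac{0}{2 - 0} = \frac{0}{2 + 0} = \frac{0}{2} = 0 \cdot \frac{1}{2} = 0$)
$H{\left(W,f \right)} = -5 + \sqrt{W^{2} + f^{2}}$
$\left(-18363 + 31939\right) \left(H{\left(s{\left(-5 \right)},133 \right)} - 2035\right) = \left(-18363 + 31939\right) \left(\left(-5 + \sqrt{0^{2} + 133^{2}}\right) - 2035\right) = 13576 \left(\left(-5 + \sqrt{0 + 17689}\right) - 2035\right) = 13576 \left(\left(-5 + \sqrt{17689}\right) - 2035\right) = 13576 \left(\left(-5 + 133\right) - 2035\right) = 13576 \left(128 - 2035\right) = 13576 \left(-1907\right) = -25889432$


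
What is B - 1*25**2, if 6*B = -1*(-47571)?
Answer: 14607/2 ≈ 7303.5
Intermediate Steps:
B = 15857/2 (B = (-1*(-47571))/6 = (1/6)*47571 = 15857/2 ≈ 7928.5)
B - 1*25**2 = 15857/2 - 1*25**2 = 15857/2 - 1*625 = 15857/2 - 625 = 14607/2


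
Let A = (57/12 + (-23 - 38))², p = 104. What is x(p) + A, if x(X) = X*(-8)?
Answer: 37313/16 ≈ 2332.1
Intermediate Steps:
x(X) = -8*X
A = 50625/16 (A = (57*(1/12) - 61)² = (19/4 - 61)² = (-225/4)² = 50625/16 ≈ 3164.1)
x(p) + A = -8*104 + 50625/16 = -832 + 50625/16 = 37313/16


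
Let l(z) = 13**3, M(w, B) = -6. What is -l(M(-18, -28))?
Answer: -2197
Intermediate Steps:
l(z) = 2197
-l(M(-18, -28)) = -1*2197 = -2197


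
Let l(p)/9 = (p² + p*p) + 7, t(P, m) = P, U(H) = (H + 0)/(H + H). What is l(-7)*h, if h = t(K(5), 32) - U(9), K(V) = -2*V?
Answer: -19845/2 ≈ -9922.5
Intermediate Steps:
U(H) = ½ (U(H) = H/((2*H)) = H*(1/(2*H)) = ½)
l(p) = 63 + 18*p² (l(p) = 9*((p² + p*p) + 7) = 9*((p² + p²) + 7) = 9*(2*p² + 7) = 9*(7 + 2*p²) = 63 + 18*p²)
h = -21/2 (h = -2*5 - 1*½ = -10 - ½ = -21/2 ≈ -10.500)
l(-7)*h = (63 + 18*(-7)²)*(-21/2) = (63 + 18*49)*(-21/2) = (63 + 882)*(-21/2) = 945*(-21/2) = -19845/2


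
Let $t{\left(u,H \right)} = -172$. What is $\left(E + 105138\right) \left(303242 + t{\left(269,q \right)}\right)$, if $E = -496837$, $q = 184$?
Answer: $-118712215930$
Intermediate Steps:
$\left(E + 105138\right) \left(303242 + t{\left(269,q \right)}\right) = \left(-496837 + 105138\right) \left(303242 - 172\right) = \left(-391699\right) 303070 = -118712215930$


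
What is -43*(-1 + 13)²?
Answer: -6192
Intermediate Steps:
-43*(-1 + 13)² = -43*12² = -43*144 = -6192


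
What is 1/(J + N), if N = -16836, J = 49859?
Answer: 1/33023 ≈ 3.0282e-5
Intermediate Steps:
1/(J + N) = 1/(49859 - 16836) = 1/33023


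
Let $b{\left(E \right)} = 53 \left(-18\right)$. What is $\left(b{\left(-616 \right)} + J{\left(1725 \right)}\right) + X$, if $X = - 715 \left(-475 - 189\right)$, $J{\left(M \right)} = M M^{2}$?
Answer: $5133426931$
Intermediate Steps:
$b{\left(E \right)} = -954$
$J{\left(M \right)} = M^{3}$
$X = 474760$ ($X = \left(-715\right) \left(-664\right) = 474760$)
$\left(b{\left(-616 \right)} + J{\left(1725 \right)}\right) + X = \left(-954 + 1725^{3}\right) + 474760 = \left(-954 + 5132953125\right) + 474760 = 5132952171 + 474760 = 5133426931$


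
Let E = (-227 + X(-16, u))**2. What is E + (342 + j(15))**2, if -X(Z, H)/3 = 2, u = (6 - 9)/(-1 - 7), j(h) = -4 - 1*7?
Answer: 163850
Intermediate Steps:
j(h) = -11 (j(h) = -4 - 7 = -11)
u = 3/8 (u = -3/(-8) = -3*(-1/8) = 3/8 ≈ 0.37500)
X(Z, H) = -6 (X(Z, H) = -3*2 = -6)
E = 54289 (E = (-227 - 6)**2 = (-233)**2 = 54289)
E + (342 + j(15))**2 = 54289 + (342 - 11)**2 = 54289 + 331**2 = 54289 + 109561 = 163850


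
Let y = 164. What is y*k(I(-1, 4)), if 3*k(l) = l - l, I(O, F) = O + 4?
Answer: 0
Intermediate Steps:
I(O, F) = 4 + O
k(l) = 0 (k(l) = (l - l)/3 = (⅓)*0 = 0)
y*k(I(-1, 4)) = 164*0 = 0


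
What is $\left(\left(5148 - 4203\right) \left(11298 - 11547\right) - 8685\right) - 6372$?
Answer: $-250362$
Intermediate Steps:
$\left(\left(5148 - 4203\right) \left(11298 - 11547\right) - 8685\right) - 6372 = \left(945 \left(-249\right) - 8685\right) - 6372 = \left(-235305 - 8685\right) - 6372 = -243990 - 6372 = -250362$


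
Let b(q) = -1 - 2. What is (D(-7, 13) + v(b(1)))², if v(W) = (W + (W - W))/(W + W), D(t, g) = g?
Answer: 729/4 ≈ 182.25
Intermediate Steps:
b(q) = -3
v(W) = ½ (v(W) = (W + 0)/((2*W)) = W*(1/(2*W)) = ½)
(D(-7, 13) + v(b(1)))² = (13 + ½)² = (27/2)² = 729/4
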